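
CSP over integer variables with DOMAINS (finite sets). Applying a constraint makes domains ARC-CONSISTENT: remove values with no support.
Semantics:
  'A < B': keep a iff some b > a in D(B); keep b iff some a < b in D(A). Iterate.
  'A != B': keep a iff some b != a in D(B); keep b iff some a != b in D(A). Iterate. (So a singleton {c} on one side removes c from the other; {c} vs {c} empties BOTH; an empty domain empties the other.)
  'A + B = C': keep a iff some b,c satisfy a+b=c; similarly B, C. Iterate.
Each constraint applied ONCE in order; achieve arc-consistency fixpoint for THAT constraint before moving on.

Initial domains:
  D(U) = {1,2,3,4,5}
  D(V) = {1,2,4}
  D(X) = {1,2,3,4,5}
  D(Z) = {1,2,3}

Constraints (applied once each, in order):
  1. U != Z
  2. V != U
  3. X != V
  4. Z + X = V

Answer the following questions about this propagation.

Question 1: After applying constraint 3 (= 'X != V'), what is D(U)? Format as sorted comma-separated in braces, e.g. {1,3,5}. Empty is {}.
Constraint 1 (U != Z) on D(U)={1,2,3,4,5} D(Z)={1,2,3}: no change
Constraint 2 (V != U) on D(V)={1,2,4} D(U)={1,2,3,4,5}: no change
Constraint 3 (X != V) on D(X)={1,2,3,4,5} D(V)={1,2,4}: no change
So after constraint 3: D(U) = {1,2,3,4,5}

Answer: {1,2,3,4,5}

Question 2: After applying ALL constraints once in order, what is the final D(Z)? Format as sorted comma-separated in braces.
Constraint 1 (U != Z) on D(U)={1,2,3,4,5} D(Z)={1,2,3}: no change
Constraint 2 (V != U) on D(V)={1,2,4} D(U)={1,2,3,4,5}: no change
Constraint 3 (X != V) on D(X)={1,2,3,4,5} D(V)={1,2,4}: no change
Constraint 4 (Z + X = V) on D(Z)={1,2,3} D(X)={1,2,3,4,5} D(V)={1,2,4}: X {1,2,3,4,5}->{1,2,3}; V {1,2,4}->{2,4}
So after all 4 constraints: D(Z) = {1,2,3}

Answer: {1,2,3}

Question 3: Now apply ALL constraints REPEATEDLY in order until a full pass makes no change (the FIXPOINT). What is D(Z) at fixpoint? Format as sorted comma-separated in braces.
pass 0 (initial): D(Z)={1,2,3}
pass 1: V {1,2,4}->{2,4}; X {1,2,3,4,5}->{1,2,3}
pass 2: no change
Fixpoint after 2 passes: D(Z) = {1,2,3}

Answer: {1,2,3}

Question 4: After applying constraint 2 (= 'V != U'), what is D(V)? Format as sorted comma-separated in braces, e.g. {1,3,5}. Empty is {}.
Answer: {1,2,4}

Derivation:
Constraint 1 (U != Z) on D(U)={1,2,3,4,5} D(Z)={1,2,3}: no change
Constraint 2 (V != U) on D(V)={1,2,4} D(U)={1,2,3,4,5}: no change
So after constraint 2: D(V) = {1,2,4}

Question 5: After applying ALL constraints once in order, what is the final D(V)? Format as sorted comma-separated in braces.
Constraint 1 (U != Z) on D(U)={1,2,3,4,5} D(Z)={1,2,3}: no change
Constraint 2 (V != U) on D(V)={1,2,4} D(U)={1,2,3,4,5}: no change
Constraint 3 (X != V) on D(X)={1,2,3,4,5} D(V)={1,2,4}: no change
Constraint 4 (Z + X = V) on D(Z)={1,2,3} D(X)={1,2,3,4,5} D(V)={1,2,4}: X {1,2,3,4,5}->{1,2,3}; V {1,2,4}->{2,4}
So after all 4 constraints: D(V) = {2,4}

Answer: {2,4}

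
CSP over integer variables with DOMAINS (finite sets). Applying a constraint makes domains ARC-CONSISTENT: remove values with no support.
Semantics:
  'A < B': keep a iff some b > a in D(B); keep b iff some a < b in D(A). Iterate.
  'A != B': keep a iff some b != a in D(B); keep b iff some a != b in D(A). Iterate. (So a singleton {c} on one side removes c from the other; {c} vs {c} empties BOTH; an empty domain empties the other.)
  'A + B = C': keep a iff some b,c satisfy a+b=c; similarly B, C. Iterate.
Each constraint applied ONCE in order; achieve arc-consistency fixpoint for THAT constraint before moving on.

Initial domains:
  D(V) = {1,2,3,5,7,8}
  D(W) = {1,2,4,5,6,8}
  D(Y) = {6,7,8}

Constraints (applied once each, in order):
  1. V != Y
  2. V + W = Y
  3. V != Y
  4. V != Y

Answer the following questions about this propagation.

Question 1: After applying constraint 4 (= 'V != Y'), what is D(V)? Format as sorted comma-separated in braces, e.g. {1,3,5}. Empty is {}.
Answer: {1,2,3,5,7}

Derivation:
Constraint 1 (V != Y) on D(V)={1,2,3,5,7,8} D(Y)={6,7,8}: no change
Constraint 2 (V + W = Y) on D(V)={1,2,3,5,7,8} D(W)={1,2,4,5,6,8} D(Y)={6,7,8}: V {1,2,3,5,7,8}->{1,2,3,5,7}; W {1,2,4,5,6,8}->{1,2,4,5,6}
Constraint 3 (V != Y) on D(V)={1,2,3,5,7} D(Y)={6,7,8}: no change
Constraint 4 (V != Y) on D(V)={1,2,3,5,7} D(Y)={6,7,8}: no change
So after constraint 4: D(V) = {1,2,3,5,7}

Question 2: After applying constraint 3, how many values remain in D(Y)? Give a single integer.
Answer: 3

Derivation:
Constraint 1 (V != Y) on D(V)={1,2,3,5,7,8} D(Y)={6,7,8}: no change
Constraint 2 (V + W = Y) on D(V)={1,2,3,5,7,8} D(W)={1,2,4,5,6,8} D(Y)={6,7,8}: V {1,2,3,5,7,8}->{1,2,3,5,7}; W {1,2,4,5,6,8}->{1,2,4,5,6}
Constraint 3 (V != Y) on D(V)={1,2,3,5,7} D(Y)={6,7,8}: no change
So after constraint 3: D(Y)={6,7,8}, size = 3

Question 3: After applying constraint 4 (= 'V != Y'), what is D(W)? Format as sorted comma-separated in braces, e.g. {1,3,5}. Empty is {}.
Answer: {1,2,4,5,6}

Derivation:
Constraint 1 (V != Y) on D(V)={1,2,3,5,7,8} D(Y)={6,7,8}: no change
Constraint 2 (V + W = Y) on D(V)={1,2,3,5,7,8} D(W)={1,2,4,5,6,8} D(Y)={6,7,8}: V {1,2,3,5,7,8}->{1,2,3,5,7}; W {1,2,4,5,6,8}->{1,2,4,5,6}
Constraint 3 (V != Y) on D(V)={1,2,3,5,7} D(Y)={6,7,8}: no change
Constraint 4 (V != Y) on D(V)={1,2,3,5,7} D(Y)={6,7,8}: no change
So after constraint 4: D(W) = {1,2,4,5,6}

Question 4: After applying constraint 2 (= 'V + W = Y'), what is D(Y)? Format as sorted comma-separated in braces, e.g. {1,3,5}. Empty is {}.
Answer: {6,7,8}

Derivation:
Constraint 1 (V != Y) on D(V)={1,2,3,5,7,8} D(Y)={6,7,8}: no change
Constraint 2 (V + W = Y) on D(V)={1,2,3,5,7,8} D(W)={1,2,4,5,6,8} D(Y)={6,7,8}: V {1,2,3,5,7,8}->{1,2,3,5,7}; W {1,2,4,5,6,8}->{1,2,4,5,6}
So after constraint 2: D(Y) = {6,7,8}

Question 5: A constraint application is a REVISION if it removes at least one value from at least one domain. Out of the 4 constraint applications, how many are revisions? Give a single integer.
Answer: 1

Derivation:
Constraint 1 (V != Y) on D(V)={1,2,3,5,7,8} D(Y)={6,7,8}: no change => not a revision
Constraint 2 (V + W = Y) on D(V)={1,2,3,5,7,8} D(W)={1,2,4,5,6,8} D(Y)={6,7,8}: V {1,2,3,5,7,8}->{1,2,3,5,7}; W {1,2,4,5,6,8}->{1,2,4,5,6} => REVISION
Constraint 3 (V != Y) on D(V)={1,2,3,5,7} D(Y)={6,7,8}: no change => not a revision
Constraint 4 (V != Y) on D(V)={1,2,3,5,7} D(Y)={6,7,8}: no change => not a revision
Total revisions = 1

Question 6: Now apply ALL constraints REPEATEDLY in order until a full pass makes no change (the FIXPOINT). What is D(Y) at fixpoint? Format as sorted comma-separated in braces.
pass 0 (initial): D(Y)={6,7,8}
pass 1: V {1,2,3,5,7,8}->{1,2,3,5,7}; W {1,2,4,5,6,8}->{1,2,4,5,6}
pass 2: no change
Fixpoint after 2 passes: D(Y) = {6,7,8}

Answer: {6,7,8}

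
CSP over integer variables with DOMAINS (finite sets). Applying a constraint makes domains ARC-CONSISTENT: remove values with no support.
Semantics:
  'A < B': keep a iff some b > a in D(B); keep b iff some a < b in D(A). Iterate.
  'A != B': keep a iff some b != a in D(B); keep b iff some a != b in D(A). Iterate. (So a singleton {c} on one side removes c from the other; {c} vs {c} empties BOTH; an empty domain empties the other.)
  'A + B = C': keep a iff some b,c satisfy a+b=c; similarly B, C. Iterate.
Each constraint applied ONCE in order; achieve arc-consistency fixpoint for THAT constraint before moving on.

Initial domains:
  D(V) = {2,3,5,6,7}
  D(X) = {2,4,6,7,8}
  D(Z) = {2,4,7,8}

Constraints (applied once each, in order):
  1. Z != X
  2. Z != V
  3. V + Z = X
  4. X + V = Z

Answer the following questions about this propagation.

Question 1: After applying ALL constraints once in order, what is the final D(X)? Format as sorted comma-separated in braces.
Answer: {}

Derivation:
Constraint 1 (Z != X) on D(Z)={2,4,7,8} D(X)={2,4,6,7,8}: no change
Constraint 2 (Z != V) on D(Z)={2,4,7,8} D(V)={2,3,5,6,7}: no change
Constraint 3 (V + Z = X) on D(V)={2,3,5,6,7} D(Z)={2,4,7,8} D(X)={2,4,6,7,8}: V {2,3,5,6,7}->{2,3,5,6}; Z {2,4,7,8}->{2,4}; X {2,4,6,7,8}->{4,6,7,8}
Constraint 4 (X + V = Z) on D(X)={4,6,7,8} D(V)={2,3,5,6} D(Z)={2,4}: X {4,6,7,8}->{}; V {2,3,5,6}->{}; Z {2,4}->{}
So after all 4 constraints: D(X) = {}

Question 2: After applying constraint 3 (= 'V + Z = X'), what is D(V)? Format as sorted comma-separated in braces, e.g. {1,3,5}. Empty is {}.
Answer: {2,3,5,6}

Derivation:
Constraint 1 (Z != X) on D(Z)={2,4,7,8} D(X)={2,4,6,7,8}: no change
Constraint 2 (Z != V) on D(Z)={2,4,7,8} D(V)={2,3,5,6,7}: no change
Constraint 3 (V + Z = X) on D(V)={2,3,5,6,7} D(Z)={2,4,7,8} D(X)={2,4,6,7,8}: V {2,3,5,6,7}->{2,3,5,6}; Z {2,4,7,8}->{2,4}; X {2,4,6,7,8}->{4,6,7,8}
So after constraint 3: D(V) = {2,3,5,6}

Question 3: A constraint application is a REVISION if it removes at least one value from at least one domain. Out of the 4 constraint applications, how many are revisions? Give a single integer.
Constraint 1 (Z != X) on D(Z)={2,4,7,8} D(X)={2,4,6,7,8}: no change => not a revision
Constraint 2 (Z != V) on D(Z)={2,4,7,8} D(V)={2,3,5,6,7}: no change => not a revision
Constraint 3 (V + Z = X) on D(V)={2,3,5,6,7} D(Z)={2,4,7,8} D(X)={2,4,6,7,8}: V {2,3,5,6,7}->{2,3,5,6}; Z {2,4,7,8}->{2,4}; X {2,4,6,7,8}->{4,6,7,8} => REVISION
Constraint 4 (X + V = Z) on D(X)={4,6,7,8} D(V)={2,3,5,6} D(Z)={2,4}: X {4,6,7,8}->{}; V {2,3,5,6}->{}; Z {2,4}->{} => REVISION
Total revisions = 2

Answer: 2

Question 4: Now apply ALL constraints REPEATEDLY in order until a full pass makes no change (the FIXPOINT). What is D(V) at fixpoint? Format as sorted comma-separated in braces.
Answer: {}

Derivation:
pass 0 (initial): D(V)={2,3,5,6,7}
pass 1: V {2,3,5,6,7}->{}; X {2,4,6,7,8}->{}; Z {2,4,7,8}->{}
pass 2: no change
Fixpoint after 2 passes: D(V) = {}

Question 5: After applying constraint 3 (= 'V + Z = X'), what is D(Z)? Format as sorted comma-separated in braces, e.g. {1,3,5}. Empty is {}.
Constraint 1 (Z != X) on D(Z)={2,4,7,8} D(X)={2,4,6,7,8}: no change
Constraint 2 (Z != V) on D(Z)={2,4,7,8} D(V)={2,3,5,6,7}: no change
Constraint 3 (V + Z = X) on D(V)={2,3,5,6,7} D(Z)={2,4,7,8} D(X)={2,4,6,7,8}: V {2,3,5,6,7}->{2,3,5,6}; Z {2,4,7,8}->{2,4}; X {2,4,6,7,8}->{4,6,7,8}
So after constraint 3: D(Z) = {2,4}

Answer: {2,4}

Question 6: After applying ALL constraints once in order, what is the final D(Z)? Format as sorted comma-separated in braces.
Answer: {}

Derivation:
Constraint 1 (Z != X) on D(Z)={2,4,7,8} D(X)={2,4,6,7,8}: no change
Constraint 2 (Z != V) on D(Z)={2,4,7,8} D(V)={2,3,5,6,7}: no change
Constraint 3 (V + Z = X) on D(V)={2,3,5,6,7} D(Z)={2,4,7,8} D(X)={2,4,6,7,8}: V {2,3,5,6,7}->{2,3,5,6}; Z {2,4,7,8}->{2,4}; X {2,4,6,7,8}->{4,6,7,8}
Constraint 4 (X + V = Z) on D(X)={4,6,7,8} D(V)={2,3,5,6} D(Z)={2,4}: X {4,6,7,8}->{}; V {2,3,5,6}->{}; Z {2,4}->{}
So after all 4 constraints: D(Z) = {}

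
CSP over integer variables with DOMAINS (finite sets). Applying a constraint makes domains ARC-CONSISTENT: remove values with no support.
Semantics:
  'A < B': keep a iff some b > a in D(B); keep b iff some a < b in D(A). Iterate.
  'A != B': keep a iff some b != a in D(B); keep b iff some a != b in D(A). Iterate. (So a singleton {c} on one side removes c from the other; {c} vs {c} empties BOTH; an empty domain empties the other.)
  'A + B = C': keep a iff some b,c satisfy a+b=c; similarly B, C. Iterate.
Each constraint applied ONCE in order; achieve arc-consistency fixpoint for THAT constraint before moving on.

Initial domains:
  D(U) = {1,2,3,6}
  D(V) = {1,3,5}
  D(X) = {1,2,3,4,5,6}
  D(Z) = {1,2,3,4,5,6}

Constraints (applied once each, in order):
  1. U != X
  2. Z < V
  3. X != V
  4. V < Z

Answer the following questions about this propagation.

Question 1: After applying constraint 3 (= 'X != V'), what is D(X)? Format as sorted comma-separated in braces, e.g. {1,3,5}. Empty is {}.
Constraint 1 (U != X) on D(U)={1,2,3,6} D(X)={1,2,3,4,5,6}: no change
Constraint 2 (Z < V) on D(Z)={1,2,3,4,5,6} D(V)={1,3,5}: Z {1,2,3,4,5,6}->{1,2,3,4}; V {1,3,5}->{3,5}
Constraint 3 (X != V) on D(X)={1,2,3,4,5,6} D(V)={3,5}: no change
So after constraint 3: D(X) = {1,2,3,4,5,6}

Answer: {1,2,3,4,5,6}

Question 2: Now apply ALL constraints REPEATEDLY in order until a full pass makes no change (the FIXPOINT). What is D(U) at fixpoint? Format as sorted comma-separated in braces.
Answer: {}

Derivation:
pass 0 (initial): D(U)={1,2,3,6}
pass 1: V {1,3,5}->{3}; Z {1,2,3,4,5,6}->{4}
pass 2: V {3}->{}; X {1,2,3,4,5,6}->{}; Z {4}->{}
pass 3: U {1,2,3,6}->{}
pass 4: no change
Fixpoint after 4 passes: D(U) = {}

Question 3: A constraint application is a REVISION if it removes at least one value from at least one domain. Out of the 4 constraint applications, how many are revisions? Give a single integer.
Answer: 2

Derivation:
Constraint 1 (U != X) on D(U)={1,2,3,6} D(X)={1,2,3,4,5,6}: no change => not a revision
Constraint 2 (Z < V) on D(Z)={1,2,3,4,5,6} D(V)={1,3,5}: Z {1,2,3,4,5,6}->{1,2,3,4}; V {1,3,5}->{3,5} => REVISION
Constraint 3 (X != V) on D(X)={1,2,3,4,5,6} D(V)={3,5}: no change => not a revision
Constraint 4 (V < Z) on D(V)={3,5} D(Z)={1,2,3,4}: V {3,5}->{3}; Z {1,2,3,4}->{4} => REVISION
Total revisions = 2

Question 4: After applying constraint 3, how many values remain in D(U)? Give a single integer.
Answer: 4

Derivation:
Constraint 1 (U != X) on D(U)={1,2,3,6} D(X)={1,2,3,4,5,6}: no change
Constraint 2 (Z < V) on D(Z)={1,2,3,4,5,6} D(V)={1,3,5}: Z {1,2,3,4,5,6}->{1,2,3,4}; V {1,3,5}->{3,5}
Constraint 3 (X != V) on D(X)={1,2,3,4,5,6} D(V)={3,5}: no change
So after constraint 3: D(U)={1,2,3,6}, size = 4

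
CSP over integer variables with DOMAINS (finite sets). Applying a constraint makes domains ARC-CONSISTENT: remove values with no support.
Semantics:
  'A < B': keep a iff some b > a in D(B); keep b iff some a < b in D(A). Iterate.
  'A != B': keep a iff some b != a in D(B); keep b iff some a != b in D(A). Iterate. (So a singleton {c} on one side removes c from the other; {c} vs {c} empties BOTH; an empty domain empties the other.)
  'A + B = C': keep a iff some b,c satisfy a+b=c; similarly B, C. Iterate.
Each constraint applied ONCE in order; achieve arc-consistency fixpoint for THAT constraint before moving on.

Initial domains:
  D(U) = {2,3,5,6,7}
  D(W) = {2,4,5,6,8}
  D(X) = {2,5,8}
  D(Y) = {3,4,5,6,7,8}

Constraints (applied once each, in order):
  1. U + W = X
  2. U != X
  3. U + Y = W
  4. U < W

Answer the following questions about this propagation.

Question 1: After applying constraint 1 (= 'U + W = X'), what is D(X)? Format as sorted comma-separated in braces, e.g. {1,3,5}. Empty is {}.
Constraint 1 (U + W = X) on D(U)={2,3,5,6,7} D(W)={2,4,5,6,8} D(X)={2,5,8}: U {2,3,5,6,7}->{2,3,6}; W {2,4,5,6,8}->{2,5,6}; X {2,5,8}->{5,8}
So after constraint 1: D(X) = {5,8}

Answer: {5,8}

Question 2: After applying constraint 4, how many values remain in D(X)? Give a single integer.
Constraint 1 (U + W = X) on D(U)={2,3,5,6,7} D(W)={2,4,5,6,8} D(X)={2,5,8}: U {2,3,5,6,7}->{2,3,6}; W {2,4,5,6,8}->{2,5,6}; X {2,5,8}->{5,8}
Constraint 2 (U != X) on D(U)={2,3,6} D(X)={5,8}: no change
Constraint 3 (U + Y = W) on D(U)={2,3,6} D(Y)={3,4,5,6,7,8} D(W)={2,5,6}: U {2,3,6}->{2,3}; Y {3,4,5,6,7,8}->{3,4}; W {2,5,6}->{5,6}
Constraint 4 (U < W) on D(U)={2,3} D(W)={5,6}: no change
So after constraint 4: D(X)={5,8}, size = 2

Answer: 2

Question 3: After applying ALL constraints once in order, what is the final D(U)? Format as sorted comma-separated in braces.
Constraint 1 (U + W = X) on D(U)={2,3,5,6,7} D(W)={2,4,5,6,8} D(X)={2,5,8}: U {2,3,5,6,7}->{2,3,6}; W {2,4,5,6,8}->{2,5,6}; X {2,5,8}->{5,8}
Constraint 2 (U != X) on D(U)={2,3,6} D(X)={5,8}: no change
Constraint 3 (U + Y = W) on D(U)={2,3,6} D(Y)={3,4,5,6,7,8} D(W)={2,5,6}: U {2,3,6}->{2,3}; Y {3,4,5,6,7,8}->{3,4}; W {2,5,6}->{5,6}
Constraint 4 (U < W) on D(U)={2,3} D(W)={5,6}: no change
So after all 4 constraints: D(U) = {2,3}

Answer: {2,3}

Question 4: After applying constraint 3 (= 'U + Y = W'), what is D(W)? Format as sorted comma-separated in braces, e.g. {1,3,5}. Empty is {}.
Constraint 1 (U + W = X) on D(U)={2,3,5,6,7} D(W)={2,4,5,6,8} D(X)={2,5,8}: U {2,3,5,6,7}->{2,3,6}; W {2,4,5,6,8}->{2,5,6}; X {2,5,8}->{5,8}
Constraint 2 (U != X) on D(U)={2,3,6} D(X)={5,8}: no change
Constraint 3 (U + Y = W) on D(U)={2,3,6} D(Y)={3,4,5,6,7,8} D(W)={2,5,6}: U {2,3,6}->{2,3}; Y {3,4,5,6,7,8}->{3,4}; W {2,5,6}->{5,6}
So after constraint 3: D(W) = {5,6}

Answer: {5,6}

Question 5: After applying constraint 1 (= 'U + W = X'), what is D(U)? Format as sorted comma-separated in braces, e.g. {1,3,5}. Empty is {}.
Constraint 1 (U + W = X) on D(U)={2,3,5,6,7} D(W)={2,4,5,6,8} D(X)={2,5,8}: U {2,3,5,6,7}->{2,3,6}; W {2,4,5,6,8}->{2,5,6}; X {2,5,8}->{5,8}
So after constraint 1: D(U) = {2,3,6}

Answer: {2,3,6}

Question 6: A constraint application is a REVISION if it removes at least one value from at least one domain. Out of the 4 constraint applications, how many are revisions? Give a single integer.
Answer: 2

Derivation:
Constraint 1 (U + W = X) on D(U)={2,3,5,6,7} D(W)={2,4,5,6,8} D(X)={2,5,8}: U {2,3,5,6,7}->{2,3,6}; W {2,4,5,6,8}->{2,5,6}; X {2,5,8}->{5,8} => REVISION
Constraint 2 (U != X) on D(U)={2,3,6} D(X)={5,8}: no change => not a revision
Constraint 3 (U + Y = W) on D(U)={2,3,6} D(Y)={3,4,5,6,7,8} D(W)={2,5,6}: U {2,3,6}->{2,3}; Y {3,4,5,6,7,8}->{3,4}; W {2,5,6}->{5,6} => REVISION
Constraint 4 (U < W) on D(U)={2,3} D(W)={5,6}: no change => not a revision
Total revisions = 2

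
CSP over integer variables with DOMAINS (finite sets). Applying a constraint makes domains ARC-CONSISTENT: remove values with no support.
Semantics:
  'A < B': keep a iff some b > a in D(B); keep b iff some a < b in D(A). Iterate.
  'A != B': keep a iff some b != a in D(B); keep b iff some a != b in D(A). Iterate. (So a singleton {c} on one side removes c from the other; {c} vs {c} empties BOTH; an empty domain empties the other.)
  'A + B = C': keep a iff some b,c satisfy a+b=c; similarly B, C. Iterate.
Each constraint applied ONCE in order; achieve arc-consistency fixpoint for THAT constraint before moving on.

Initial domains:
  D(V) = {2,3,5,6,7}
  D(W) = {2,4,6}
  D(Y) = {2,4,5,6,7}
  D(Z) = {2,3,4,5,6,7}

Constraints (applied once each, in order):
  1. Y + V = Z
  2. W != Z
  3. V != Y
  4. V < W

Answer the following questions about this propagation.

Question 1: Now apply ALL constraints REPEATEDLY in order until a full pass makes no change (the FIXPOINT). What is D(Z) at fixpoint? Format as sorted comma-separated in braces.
pass 0 (initial): D(Z)={2,3,4,5,6,7}
pass 1: V {2,3,5,6,7}->{2,3,5}; W {2,4,6}->{4,6}; Y {2,4,5,6,7}->{2,4,5}; Z {2,3,4,5,6,7}->{4,5,6,7}
pass 2: no change
Fixpoint after 2 passes: D(Z) = {4,5,6,7}

Answer: {4,5,6,7}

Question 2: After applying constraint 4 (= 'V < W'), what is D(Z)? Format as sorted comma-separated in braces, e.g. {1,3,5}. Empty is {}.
Answer: {4,5,6,7}

Derivation:
Constraint 1 (Y + V = Z) on D(Y)={2,4,5,6,7} D(V)={2,3,5,6,7} D(Z)={2,3,4,5,6,7}: Y {2,4,5,6,7}->{2,4,5}; V {2,3,5,6,7}->{2,3,5}; Z {2,3,4,5,6,7}->{4,5,6,7}
Constraint 2 (W != Z) on D(W)={2,4,6} D(Z)={4,5,6,7}: no change
Constraint 3 (V != Y) on D(V)={2,3,5} D(Y)={2,4,5}: no change
Constraint 4 (V < W) on D(V)={2,3,5} D(W)={2,4,6}: W {2,4,6}->{4,6}
So after constraint 4: D(Z) = {4,5,6,7}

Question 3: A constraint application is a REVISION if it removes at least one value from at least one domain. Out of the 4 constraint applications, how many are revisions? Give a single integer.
Constraint 1 (Y + V = Z) on D(Y)={2,4,5,6,7} D(V)={2,3,5,6,7} D(Z)={2,3,4,5,6,7}: Y {2,4,5,6,7}->{2,4,5}; V {2,3,5,6,7}->{2,3,5}; Z {2,3,4,5,6,7}->{4,5,6,7} => REVISION
Constraint 2 (W != Z) on D(W)={2,4,6} D(Z)={4,5,6,7}: no change => not a revision
Constraint 3 (V != Y) on D(V)={2,3,5} D(Y)={2,4,5}: no change => not a revision
Constraint 4 (V < W) on D(V)={2,3,5} D(W)={2,4,6}: W {2,4,6}->{4,6} => REVISION
Total revisions = 2

Answer: 2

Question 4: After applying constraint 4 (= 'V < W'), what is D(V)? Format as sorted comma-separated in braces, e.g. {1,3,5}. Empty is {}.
Constraint 1 (Y + V = Z) on D(Y)={2,4,5,6,7} D(V)={2,3,5,6,7} D(Z)={2,3,4,5,6,7}: Y {2,4,5,6,7}->{2,4,5}; V {2,3,5,6,7}->{2,3,5}; Z {2,3,4,5,6,7}->{4,5,6,7}
Constraint 2 (W != Z) on D(W)={2,4,6} D(Z)={4,5,6,7}: no change
Constraint 3 (V != Y) on D(V)={2,3,5} D(Y)={2,4,5}: no change
Constraint 4 (V < W) on D(V)={2,3,5} D(W)={2,4,6}: W {2,4,6}->{4,6}
So after constraint 4: D(V) = {2,3,5}

Answer: {2,3,5}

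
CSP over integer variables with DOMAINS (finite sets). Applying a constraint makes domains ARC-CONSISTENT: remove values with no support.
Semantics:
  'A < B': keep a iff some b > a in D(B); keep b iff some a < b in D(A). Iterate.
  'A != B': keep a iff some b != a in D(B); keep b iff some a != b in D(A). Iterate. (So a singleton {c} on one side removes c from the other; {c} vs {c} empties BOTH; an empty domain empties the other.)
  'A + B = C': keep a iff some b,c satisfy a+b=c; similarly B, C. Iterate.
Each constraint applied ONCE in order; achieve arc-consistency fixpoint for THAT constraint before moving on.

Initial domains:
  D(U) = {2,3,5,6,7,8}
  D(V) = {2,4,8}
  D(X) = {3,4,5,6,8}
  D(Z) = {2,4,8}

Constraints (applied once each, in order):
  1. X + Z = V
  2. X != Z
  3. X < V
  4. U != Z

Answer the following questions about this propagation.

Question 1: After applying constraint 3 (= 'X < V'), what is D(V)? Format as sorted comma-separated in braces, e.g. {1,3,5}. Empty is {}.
Constraint 1 (X + Z = V) on D(X)={3,4,5,6,8} D(Z)={2,4,8} D(V)={2,4,8}: X {3,4,5,6,8}->{4,6}; Z {2,4,8}->{2,4}; V {2,4,8}->{8}
Constraint 2 (X != Z) on D(X)={4,6} D(Z)={2,4}: no change
Constraint 3 (X < V) on D(X)={4,6} D(V)={8}: no change
So after constraint 3: D(V) = {8}

Answer: {8}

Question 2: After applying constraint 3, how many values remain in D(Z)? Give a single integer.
Constraint 1 (X + Z = V) on D(X)={3,4,5,6,8} D(Z)={2,4,8} D(V)={2,4,8}: X {3,4,5,6,8}->{4,6}; Z {2,4,8}->{2,4}; V {2,4,8}->{8}
Constraint 2 (X != Z) on D(X)={4,6} D(Z)={2,4}: no change
Constraint 3 (X < V) on D(X)={4,6} D(V)={8}: no change
So after constraint 3: D(Z)={2,4}, size = 2

Answer: 2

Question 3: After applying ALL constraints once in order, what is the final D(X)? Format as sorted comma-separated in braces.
Constraint 1 (X + Z = V) on D(X)={3,4,5,6,8} D(Z)={2,4,8} D(V)={2,4,8}: X {3,4,5,6,8}->{4,6}; Z {2,4,8}->{2,4}; V {2,4,8}->{8}
Constraint 2 (X != Z) on D(X)={4,6} D(Z)={2,4}: no change
Constraint 3 (X < V) on D(X)={4,6} D(V)={8}: no change
Constraint 4 (U != Z) on D(U)={2,3,5,6,7,8} D(Z)={2,4}: no change
So after all 4 constraints: D(X) = {4,6}

Answer: {4,6}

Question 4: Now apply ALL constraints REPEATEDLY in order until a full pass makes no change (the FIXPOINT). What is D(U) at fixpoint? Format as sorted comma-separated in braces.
Answer: {2,3,5,6,7,8}

Derivation:
pass 0 (initial): D(U)={2,3,5,6,7,8}
pass 1: V {2,4,8}->{8}; X {3,4,5,6,8}->{4,6}; Z {2,4,8}->{2,4}
pass 2: no change
Fixpoint after 2 passes: D(U) = {2,3,5,6,7,8}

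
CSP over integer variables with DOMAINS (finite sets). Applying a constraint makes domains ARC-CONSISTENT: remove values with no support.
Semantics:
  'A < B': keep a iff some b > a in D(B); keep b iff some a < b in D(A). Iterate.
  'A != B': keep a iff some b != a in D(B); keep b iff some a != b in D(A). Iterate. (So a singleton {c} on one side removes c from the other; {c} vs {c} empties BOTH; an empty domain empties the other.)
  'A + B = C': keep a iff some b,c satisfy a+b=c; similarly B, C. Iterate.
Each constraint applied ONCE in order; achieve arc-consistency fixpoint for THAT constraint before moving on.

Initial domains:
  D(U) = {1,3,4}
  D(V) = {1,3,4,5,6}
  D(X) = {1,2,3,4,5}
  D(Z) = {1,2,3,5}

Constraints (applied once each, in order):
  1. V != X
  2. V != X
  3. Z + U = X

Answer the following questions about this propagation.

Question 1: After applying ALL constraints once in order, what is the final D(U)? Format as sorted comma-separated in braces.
Constraint 1 (V != X) on D(V)={1,3,4,5,6} D(X)={1,2,3,4,5}: no change
Constraint 2 (V != X) on D(V)={1,3,4,5,6} D(X)={1,2,3,4,5}: no change
Constraint 3 (Z + U = X) on D(Z)={1,2,3,5} D(U)={1,3,4} D(X)={1,2,3,4,5}: Z {1,2,3,5}->{1,2,3}; X {1,2,3,4,5}->{2,3,4,5}
So after all 3 constraints: D(U) = {1,3,4}

Answer: {1,3,4}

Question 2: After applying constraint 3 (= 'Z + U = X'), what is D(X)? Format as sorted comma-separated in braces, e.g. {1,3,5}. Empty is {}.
Answer: {2,3,4,5}

Derivation:
Constraint 1 (V != X) on D(V)={1,3,4,5,6} D(X)={1,2,3,4,5}: no change
Constraint 2 (V != X) on D(V)={1,3,4,5,6} D(X)={1,2,3,4,5}: no change
Constraint 3 (Z + U = X) on D(Z)={1,2,3,5} D(U)={1,3,4} D(X)={1,2,3,4,5}: Z {1,2,3,5}->{1,2,3}; X {1,2,3,4,5}->{2,3,4,5}
So after constraint 3: D(X) = {2,3,4,5}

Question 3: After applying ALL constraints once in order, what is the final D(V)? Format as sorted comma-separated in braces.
Constraint 1 (V != X) on D(V)={1,3,4,5,6} D(X)={1,2,3,4,5}: no change
Constraint 2 (V != X) on D(V)={1,3,4,5,6} D(X)={1,2,3,4,5}: no change
Constraint 3 (Z + U = X) on D(Z)={1,2,3,5} D(U)={1,3,4} D(X)={1,2,3,4,5}: Z {1,2,3,5}->{1,2,3}; X {1,2,3,4,5}->{2,3,4,5}
So after all 3 constraints: D(V) = {1,3,4,5,6}

Answer: {1,3,4,5,6}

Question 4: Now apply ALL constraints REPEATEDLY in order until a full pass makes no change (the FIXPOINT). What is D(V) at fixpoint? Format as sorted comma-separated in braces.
pass 0 (initial): D(V)={1,3,4,5,6}
pass 1: X {1,2,3,4,5}->{2,3,4,5}; Z {1,2,3,5}->{1,2,3}
pass 2: no change
Fixpoint after 2 passes: D(V) = {1,3,4,5,6}

Answer: {1,3,4,5,6}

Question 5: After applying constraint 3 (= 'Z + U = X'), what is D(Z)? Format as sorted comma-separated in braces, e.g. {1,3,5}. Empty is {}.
Answer: {1,2,3}

Derivation:
Constraint 1 (V != X) on D(V)={1,3,4,5,6} D(X)={1,2,3,4,5}: no change
Constraint 2 (V != X) on D(V)={1,3,4,5,6} D(X)={1,2,3,4,5}: no change
Constraint 3 (Z + U = X) on D(Z)={1,2,3,5} D(U)={1,3,4} D(X)={1,2,3,4,5}: Z {1,2,3,5}->{1,2,3}; X {1,2,3,4,5}->{2,3,4,5}
So after constraint 3: D(Z) = {1,2,3}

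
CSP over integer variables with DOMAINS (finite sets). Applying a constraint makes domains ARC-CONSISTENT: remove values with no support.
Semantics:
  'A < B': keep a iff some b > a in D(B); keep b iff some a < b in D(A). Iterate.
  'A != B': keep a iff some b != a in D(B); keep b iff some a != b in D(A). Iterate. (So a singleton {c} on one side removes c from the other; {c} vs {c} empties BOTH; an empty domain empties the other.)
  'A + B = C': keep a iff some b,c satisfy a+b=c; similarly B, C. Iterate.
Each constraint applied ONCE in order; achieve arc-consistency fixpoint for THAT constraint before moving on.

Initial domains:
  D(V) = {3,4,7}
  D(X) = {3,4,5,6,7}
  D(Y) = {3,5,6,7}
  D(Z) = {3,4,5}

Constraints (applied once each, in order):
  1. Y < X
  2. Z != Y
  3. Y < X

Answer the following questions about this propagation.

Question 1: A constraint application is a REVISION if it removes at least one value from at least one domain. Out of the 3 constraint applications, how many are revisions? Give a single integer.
Answer: 1

Derivation:
Constraint 1 (Y < X) on D(Y)={3,5,6,7} D(X)={3,4,5,6,7}: Y {3,5,6,7}->{3,5,6}; X {3,4,5,6,7}->{4,5,6,7} => REVISION
Constraint 2 (Z != Y) on D(Z)={3,4,5} D(Y)={3,5,6}: no change => not a revision
Constraint 3 (Y < X) on D(Y)={3,5,6} D(X)={4,5,6,7}: no change => not a revision
Total revisions = 1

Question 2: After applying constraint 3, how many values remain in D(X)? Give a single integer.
Answer: 4

Derivation:
Constraint 1 (Y < X) on D(Y)={3,5,6,7} D(X)={3,4,5,6,7}: Y {3,5,6,7}->{3,5,6}; X {3,4,5,6,7}->{4,5,6,7}
Constraint 2 (Z != Y) on D(Z)={3,4,5} D(Y)={3,5,6}: no change
Constraint 3 (Y < X) on D(Y)={3,5,6} D(X)={4,5,6,7}: no change
So after constraint 3: D(X)={4,5,6,7}, size = 4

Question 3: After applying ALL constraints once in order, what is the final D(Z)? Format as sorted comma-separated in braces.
Answer: {3,4,5}

Derivation:
Constraint 1 (Y < X) on D(Y)={3,5,6,7} D(X)={3,4,5,6,7}: Y {3,5,6,7}->{3,5,6}; X {3,4,5,6,7}->{4,5,6,7}
Constraint 2 (Z != Y) on D(Z)={3,4,5} D(Y)={3,5,6}: no change
Constraint 3 (Y < X) on D(Y)={3,5,6} D(X)={4,5,6,7}: no change
So after all 3 constraints: D(Z) = {3,4,5}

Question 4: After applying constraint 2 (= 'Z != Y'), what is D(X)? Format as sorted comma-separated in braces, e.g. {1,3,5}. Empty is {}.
Constraint 1 (Y < X) on D(Y)={3,5,6,7} D(X)={3,4,5,6,7}: Y {3,5,6,7}->{3,5,6}; X {3,4,5,6,7}->{4,5,6,7}
Constraint 2 (Z != Y) on D(Z)={3,4,5} D(Y)={3,5,6}: no change
So after constraint 2: D(X) = {4,5,6,7}

Answer: {4,5,6,7}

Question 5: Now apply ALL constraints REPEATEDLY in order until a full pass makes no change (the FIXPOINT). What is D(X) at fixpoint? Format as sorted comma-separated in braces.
Answer: {4,5,6,7}

Derivation:
pass 0 (initial): D(X)={3,4,5,6,7}
pass 1: X {3,4,5,6,7}->{4,5,6,7}; Y {3,5,6,7}->{3,5,6}
pass 2: no change
Fixpoint after 2 passes: D(X) = {4,5,6,7}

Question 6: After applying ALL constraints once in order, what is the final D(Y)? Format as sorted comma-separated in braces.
Constraint 1 (Y < X) on D(Y)={3,5,6,7} D(X)={3,4,5,6,7}: Y {3,5,6,7}->{3,5,6}; X {3,4,5,6,7}->{4,5,6,7}
Constraint 2 (Z != Y) on D(Z)={3,4,5} D(Y)={3,5,6}: no change
Constraint 3 (Y < X) on D(Y)={3,5,6} D(X)={4,5,6,7}: no change
So after all 3 constraints: D(Y) = {3,5,6}

Answer: {3,5,6}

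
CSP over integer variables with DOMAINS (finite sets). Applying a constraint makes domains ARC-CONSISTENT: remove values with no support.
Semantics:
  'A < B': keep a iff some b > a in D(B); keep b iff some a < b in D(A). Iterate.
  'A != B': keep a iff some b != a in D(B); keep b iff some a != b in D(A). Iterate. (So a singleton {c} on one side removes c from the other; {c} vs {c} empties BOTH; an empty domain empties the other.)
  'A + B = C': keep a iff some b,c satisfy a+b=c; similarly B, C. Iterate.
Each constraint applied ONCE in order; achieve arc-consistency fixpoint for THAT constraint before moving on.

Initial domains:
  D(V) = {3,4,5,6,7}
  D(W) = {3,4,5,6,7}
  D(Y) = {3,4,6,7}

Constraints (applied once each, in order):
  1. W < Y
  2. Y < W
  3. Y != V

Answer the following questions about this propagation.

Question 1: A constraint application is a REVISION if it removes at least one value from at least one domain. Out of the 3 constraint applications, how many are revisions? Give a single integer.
Constraint 1 (W < Y) on D(W)={3,4,5,6,7} D(Y)={3,4,6,7}: W {3,4,5,6,7}->{3,4,5,6}; Y {3,4,6,7}->{4,6,7} => REVISION
Constraint 2 (Y < W) on D(Y)={4,6,7} D(W)={3,4,5,6}: Y {4,6,7}->{4}; W {3,4,5,6}->{5,6} => REVISION
Constraint 3 (Y != V) on D(Y)={4} D(V)={3,4,5,6,7}: V {3,4,5,6,7}->{3,5,6,7} => REVISION
Total revisions = 3

Answer: 3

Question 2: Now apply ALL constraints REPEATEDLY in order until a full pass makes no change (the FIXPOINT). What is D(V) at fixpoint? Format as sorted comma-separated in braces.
pass 0 (initial): D(V)={3,4,5,6,7}
pass 1: V {3,4,5,6,7}->{3,5,6,7}; W {3,4,5,6,7}->{5,6}; Y {3,4,6,7}->{4}
pass 2: V {3,5,6,7}->{}; W {5,6}->{}; Y {4}->{}
pass 3: no change
Fixpoint after 3 passes: D(V) = {}

Answer: {}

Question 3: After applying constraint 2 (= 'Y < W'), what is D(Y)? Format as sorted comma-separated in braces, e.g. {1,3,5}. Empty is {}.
Answer: {4}

Derivation:
Constraint 1 (W < Y) on D(W)={3,4,5,6,7} D(Y)={3,4,6,7}: W {3,4,5,6,7}->{3,4,5,6}; Y {3,4,6,7}->{4,6,7}
Constraint 2 (Y < W) on D(Y)={4,6,7} D(W)={3,4,5,6}: Y {4,6,7}->{4}; W {3,4,5,6}->{5,6}
So after constraint 2: D(Y) = {4}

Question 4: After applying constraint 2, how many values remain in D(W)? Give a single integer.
Constraint 1 (W < Y) on D(W)={3,4,5,6,7} D(Y)={3,4,6,7}: W {3,4,5,6,7}->{3,4,5,6}; Y {3,4,6,7}->{4,6,7}
Constraint 2 (Y < W) on D(Y)={4,6,7} D(W)={3,4,5,6}: Y {4,6,7}->{4}; W {3,4,5,6}->{5,6}
So after constraint 2: D(W)={5,6}, size = 2

Answer: 2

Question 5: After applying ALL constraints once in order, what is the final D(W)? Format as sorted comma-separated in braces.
Constraint 1 (W < Y) on D(W)={3,4,5,6,7} D(Y)={3,4,6,7}: W {3,4,5,6,7}->{3,4,5,6}; Y {3,4,6,7}->{4,6,7}
Constraint 2 (Y < W) on D(Y)={4,6,7} D(W)={3,4,5,6}: Y {4,6,7}->{4}; W {3,4,5,6}->{5,6}
Constraint 3 (Y != V) on D(Y)={4} D(V)={3,4,5,6,7}: V {3,4,5,6,7}->{3,5,6,7}
So after all 3 constraints: D(W) = {5,6}

Answer: {5,6}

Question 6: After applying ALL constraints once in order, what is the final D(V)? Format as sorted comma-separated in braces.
Constraint 1 (W < Y) on D(W)={3,4,5,6,7} D(Y)={3,4,6,7}: W {3,4,5,6,7}->{3,4,5,6}; Y {3,4,6,7}->{4,6,7}
Constraint 2 (Y < W) on D(Y)={4,6,7} D(W)={3,4,5,6}: Y {4,6,7}->{4}; W {3,4,5,6}->{5,6}
Constraint 3 (Y != V) on D(Y)={4} D(V)={3,4,5,6,7}: V {3,4,5,6,7}->{3,5,6,7}
So after all 3 constraints: D(V) = {3,5,6,7}

Answer: {3,5,6,7}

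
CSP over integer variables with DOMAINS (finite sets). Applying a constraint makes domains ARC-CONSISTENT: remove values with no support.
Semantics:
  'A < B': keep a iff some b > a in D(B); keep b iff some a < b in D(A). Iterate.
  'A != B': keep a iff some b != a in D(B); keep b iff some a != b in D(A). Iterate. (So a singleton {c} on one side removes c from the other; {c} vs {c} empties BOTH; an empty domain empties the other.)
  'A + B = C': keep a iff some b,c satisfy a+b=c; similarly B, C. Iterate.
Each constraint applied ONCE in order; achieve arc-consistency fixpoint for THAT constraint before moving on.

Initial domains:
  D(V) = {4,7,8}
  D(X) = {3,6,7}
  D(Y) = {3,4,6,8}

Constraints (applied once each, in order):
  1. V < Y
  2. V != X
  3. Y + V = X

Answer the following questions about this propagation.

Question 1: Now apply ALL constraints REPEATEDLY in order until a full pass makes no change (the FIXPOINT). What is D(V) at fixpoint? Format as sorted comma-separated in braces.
pass 0 (initial): D(V)={4,7,8}
pass 1: V {4,7,8}->{}; X {3,6,7}->{}; Y {3,4,6,8}->{}
pass 2: no change
Fixpoint after 2 passes: D(V) = {}

Answer: {}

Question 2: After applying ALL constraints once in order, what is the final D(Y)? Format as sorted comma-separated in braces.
Answer: {}

Derivation:
Constraint 1 (V < Y) on D(V)={4,7,8} D(Y)={3,4,6,8}: V {4,7,8}->{4,7}; Y {3,4,6,8}->{6,8}
Constraint 2 (V != X) on D(V)={4,7} D(X)={3,6,7}: no change
Constraint 3 (Y + V = X) on D(Y)={6,8} D(V)={4,7} D(X)={3,6,7}: Y {6,8}->{}; V {4,7}->{}; X {3,6,7}->{}
So after all 3 constraints: D(Y) = {}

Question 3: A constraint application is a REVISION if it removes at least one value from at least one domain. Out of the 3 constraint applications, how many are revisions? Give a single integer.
Answer: 2

Derivation:
Constraint 1 (V < Y) on D(V)={4,7,8} D(Y)={3,4,6,8}: V {4,7,8}->{4,7}; Y {3,4,6,8}->{6,8} => REVISION
Constraint 2 (V != X) on D(V)={4,7} D(X)={3,6,7}: no change => not a revision
Constraint 3 (Y + V = X) on D(Y)={6,8} D(V)={4,7} D(X)={3,6,7}: Y {6,8}->{}; V {4,7}->{}; X {3,6,7}->{} => REVISION
Total revisions = 2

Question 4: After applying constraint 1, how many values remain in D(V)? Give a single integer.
Constraint 1 (V < Y) on D(V)={4,7,8} D(Y)={3,4,6,8}: V {4,7,8}->{4,7}; Y {3,4,6,8}->{6,8}
So after constraint 1: D(V)={4,7}, size = 2

Answer: 2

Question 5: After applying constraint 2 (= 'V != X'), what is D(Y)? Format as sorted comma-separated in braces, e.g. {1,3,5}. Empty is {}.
Constraint 1 (V < Y) on D(V)={4,7,8} D(Y)={3,4,6,8}: V {4,7,8}->{4,7}; Y {3,4,6,8}->{6,8}
Constraint 2 (V != X) on D(V)={4,7} D(X)={3,6,7}: no change
So after constraint 2: D(Y) = {6,8}

Answer: {6,8}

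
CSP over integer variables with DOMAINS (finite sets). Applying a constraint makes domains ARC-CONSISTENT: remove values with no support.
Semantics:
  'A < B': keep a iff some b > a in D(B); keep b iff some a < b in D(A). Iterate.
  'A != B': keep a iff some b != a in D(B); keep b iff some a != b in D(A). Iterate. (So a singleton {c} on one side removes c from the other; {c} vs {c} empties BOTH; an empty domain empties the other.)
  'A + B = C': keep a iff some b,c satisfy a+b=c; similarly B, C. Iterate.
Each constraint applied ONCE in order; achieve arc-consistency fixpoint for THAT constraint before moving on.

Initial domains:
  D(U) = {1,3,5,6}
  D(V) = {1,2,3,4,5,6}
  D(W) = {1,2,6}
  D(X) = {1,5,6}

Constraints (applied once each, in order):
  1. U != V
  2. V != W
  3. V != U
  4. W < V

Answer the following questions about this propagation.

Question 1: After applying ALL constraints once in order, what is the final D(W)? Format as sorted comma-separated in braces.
Constraint 1 (U != V) on D(U)={1,3,5,6} D(V)={1,2,3,4,5,6}: no change
Constraint 2 (V != W) on D(V)={1,2,3,4,5,6} D(W)={1,2,6}: no change
Constraint 3 (V != U) on D(V)={1,2,3,4,5,6} D(U)={1,3,5,6}: no change
Constraint 4 (W < V) on D(W)={1,2,6} D(V)={1,2,3,4,5,6}: W {1,2,6}->{1,2}; V {1,2,3,4,5,6}->{2,3,4,5,6}
So after all 4 constraints: D(W) = {1,2}

Answer: {1,2}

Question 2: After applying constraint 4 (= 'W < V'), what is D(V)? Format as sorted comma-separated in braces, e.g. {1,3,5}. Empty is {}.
Answer: {2,3,4,5,6}

Derivation:
Constraint 1 (U != V) on D(U)={1,3,5,6} D(V)={1,2,3,4,5,6}: no change
Constraint 2 (V != W) on D(V)={1,2,3,4,5,6} D(W)={1,2,6}: no change
Constraint 3 (V != U) on D(V)={1,2,3,4,5,6} D(U)={1,3,5,6}: no change
Constraint 4 (W < V) on D(W)={1,2,6} D(V)={1,2,3,4,5,6}: W {1,2,6}->{1,2}; V {1,2,3,4,5,6}->{2,3,4,5,6}
So after constraint 4: D(V) = {2,3,4,5,6}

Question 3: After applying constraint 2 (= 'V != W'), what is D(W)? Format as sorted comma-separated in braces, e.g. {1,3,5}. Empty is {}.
Answer: {1,2,6}

Derivation:
Constraint 1 (U != V) on D(U)={1,3,5,6} D(V)={1,2,3,4,5,6}: no change
Constraint 2 (V != W) on D(V)={1,2,3,4,5,6} D(W)={1,2,6}: no change
So after constraint 2: D(W) = {1,2,6}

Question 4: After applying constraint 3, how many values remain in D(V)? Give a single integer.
Constraint 1 (U != V) on D(U)={1,3,5,6} D(V)={1,2,3,4,5,6}: no change
Constraint 2 (V != W) on D(V)={1,2,3,4,5,6} D(W)={1,2,6}: no change
Constraint 3 (V != U) on D(V)={1,2,3,4,5,6} D(U)={1,3,5,6}: no change
So after constraint 3: D(V)={1,2,3,4,5,6}, size = 6

Answer: 6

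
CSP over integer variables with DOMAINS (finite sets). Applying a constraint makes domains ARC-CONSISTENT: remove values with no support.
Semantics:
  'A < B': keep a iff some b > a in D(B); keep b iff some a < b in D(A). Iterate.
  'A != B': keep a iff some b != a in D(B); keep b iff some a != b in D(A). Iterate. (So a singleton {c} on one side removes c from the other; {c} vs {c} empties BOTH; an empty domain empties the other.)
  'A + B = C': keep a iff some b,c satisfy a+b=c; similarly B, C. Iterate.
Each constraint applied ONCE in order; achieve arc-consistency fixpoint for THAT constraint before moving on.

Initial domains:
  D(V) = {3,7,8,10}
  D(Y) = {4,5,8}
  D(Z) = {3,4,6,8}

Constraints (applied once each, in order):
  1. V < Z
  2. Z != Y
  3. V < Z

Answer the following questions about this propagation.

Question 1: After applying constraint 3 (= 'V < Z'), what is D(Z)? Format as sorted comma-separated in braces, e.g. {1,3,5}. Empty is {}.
Constraint 1 (V < Z) on D(V)={3,7,8,10} D(Z)={3,4,6,8}: V {3,7,8,10}->{3,7}; Z {3,4,6,8}->{4,6,8}
Constraint 2 (Z != Y) on D(Z)={4,6,8} D(Y)={4,5,8}: no change
Constraint 3 (V < Z) on D(V)={3,7} D(Z)={4,6,8}: no change
So after constraint 3: D(Z) = {4,6,8}

Answer: {4,6,8}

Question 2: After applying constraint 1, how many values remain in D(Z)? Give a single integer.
Answer: 3

Derivation:
Constraint 1 (V < Z) on D(V)={3,7,8,10} D(Z)={3,4,6,8}: V {3,7,8,10}->{3,7}; Z {3,4,6,8}->{4,6,8}
So after constraint 1: D(Z)={4,6,8}, size = 3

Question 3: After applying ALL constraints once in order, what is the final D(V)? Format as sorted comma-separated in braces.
Answer: {3,7}

Derivation:
Constraint 1 (V < Z) on D(V)={3,7,8,10} D(Z)={3,4,6,8}: V {3,7,8,10}->{3,7}; Z {3,4,6,8}->{4,6,8}
Constraint 2 (Z != Y) on D(Z)={4,6,8} D(Y)={4,5,8}: no change
Constraint 3 (V < Z) on D(V)={3,7} D(Z)={4,6,8}: no change
So after all 3 constraints: D(V) = {3,7}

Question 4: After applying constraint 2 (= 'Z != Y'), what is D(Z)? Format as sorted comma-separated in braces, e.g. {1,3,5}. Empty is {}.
Answer: {4,6,8}

Derivation:
Constraint 1 (V < Z) on D(V)={3,7,8,10} D(Z)={3,4,6,8}: V {3,7,8,10}->{3,7}; Z {3,4,6,8}->{4,6,8}
Constraint 2 (Z != Y) on D(Z)={4,6,8} D(Y)={4,5,8}: no change
So after constraint 2: D(Z) = {4,6,8}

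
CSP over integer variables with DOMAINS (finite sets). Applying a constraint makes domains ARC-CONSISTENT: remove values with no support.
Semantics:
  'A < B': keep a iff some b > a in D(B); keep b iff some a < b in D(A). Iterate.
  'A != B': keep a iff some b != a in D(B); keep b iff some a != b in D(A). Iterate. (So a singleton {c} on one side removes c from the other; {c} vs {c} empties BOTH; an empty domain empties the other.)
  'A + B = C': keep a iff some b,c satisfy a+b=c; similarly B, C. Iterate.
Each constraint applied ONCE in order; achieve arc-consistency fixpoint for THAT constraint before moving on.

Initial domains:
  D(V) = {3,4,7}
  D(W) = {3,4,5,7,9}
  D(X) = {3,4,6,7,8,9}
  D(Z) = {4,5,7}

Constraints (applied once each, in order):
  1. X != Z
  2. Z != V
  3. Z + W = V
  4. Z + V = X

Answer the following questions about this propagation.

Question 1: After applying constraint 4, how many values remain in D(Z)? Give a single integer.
Answer: 0

Derivation:
Constraint 1 (X != Z) on D(X)={3,4,6,7,8,9} D(Z)={4,5,7}: no change
Constraint 2 (Z != V) on D(Z)={4,5,7} D(V)={3,4,7}: no change
Constraint 3 (Z + W = V) on D(Z)={4,5,7} D(W)={3,4,5,7,9} D(V)={3,4,7}: Z {4,5,7}->{4}; W {3,4,5,7,9}->{3}; V {3,4,7}->{7}
Constraint 4 (Z + V = X) on D(Z)={4} D(V)={7} D(X)={3,4,6,7,8,9}: Z {4}->{}; V {7}->{}; X {3,4,6,7,8,9}->{}
So after constraint 4: D(Z)={}, size = 0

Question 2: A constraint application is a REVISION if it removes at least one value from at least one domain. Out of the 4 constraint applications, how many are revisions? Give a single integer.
Answer: 2

Derivation:
Constraint 1 (X != Z) on D(X)={3,4,6,7,8,9} D(Z)={4,5,7}: no change => not a revision
Constraint 2 (Z != V) on D(Z)={4,5,7} D(V)={3,4,7}: no change => not a revision
Constraint 3 (Z + W = V) on D(Z)={4,5,7} D(W)={3,4,5,7,9} D(V)={3,4,7}: Z {4,5,7}->{4}; W {3,4,5,7,9}->{3}; V {3,4,7}->{7} => REVISION
Constraint 4 (Z + V = X) on D(Z)={4} D(V)={7} D(X)={3,4,6,7,8,9}: Z {4}->{}; V {7}->{}; X {3,4,6,7,8,9}->{} => REVISION
Total revisions = 2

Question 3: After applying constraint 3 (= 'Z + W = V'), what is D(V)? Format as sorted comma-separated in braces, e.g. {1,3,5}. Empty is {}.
Answer: {7}

Derivation:
Constraint 1 (X != Z) on D(X)={3,4,6,7,8,9} D(Z)={4,5,7}: no change
Constraint 2 (Z != V) on D(Z)={4,5,7} D(V)={3,4,7}: no change
Constraint 3 (Z + W = V) on D(Z)={4,5,7} D(W)={3,4,5,7,9} D(V)={3,4,7}: Z {4,5,7}->{4}; W {3,4,5,7,9}->{3}; V {3,4,7}->{7}
So after constraint 3: D(V) = {7}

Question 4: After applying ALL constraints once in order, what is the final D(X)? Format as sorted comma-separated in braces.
Answer: {}

Derivation:
Constraint 1 (X != Z) on D(X)={3,4,6,7,8,9} D(Z)={4,5,7}: no change
Constraint 2 (Z != V) on D(Z)={4,5,7} D(V)={3,4,7}: no change
Constraint 3 (Z + W = V) on D(Z)={4,5,7} D(W)={3,4,5,7,9} D(V)={3,4,7}: Z {4,5,7}->{4}; W {3,4,5,7,9}->{3}; V {3,4,7}->{7}
Constraint 4 (Z + V = X) on D(Z)={4} D(V)={7} D(X)={3,4,6,7,8,9}: Z {4}->{}; V {7}->{}; X {3,4,6,7,8,9}->{}
So after all 4 constraints: D(X) = {}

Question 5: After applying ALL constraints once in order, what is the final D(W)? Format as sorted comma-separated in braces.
Answer: {3}

Derivation:
Constraint 1 (X != Z) on D(X)={3,4,6,7,8,9} D(Z)={4,5,7}: no change
Constraint 2 (Z != V) on D(Z)={4,5,7} D(V)={3,4,7}: no change
Constraint 3 (Z + W = V) on D(Z)={4,5,7} D(W)={3,4,5,7,9} D(V)={3,4,7}: Z {4,5,7}->{4}; W {3,4,5,7,9}->{3}; V {3,4,7}->{7}
Constraint 4 (Z + V = X) on D(Z)={4} D(V)={7} D(X)={3,4,6,7,8,9}: Z {4}->{}; V {7}->{}; X {3,4,6,7,8,9}->{}
So after all 4 constraints: D(W) = {3}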